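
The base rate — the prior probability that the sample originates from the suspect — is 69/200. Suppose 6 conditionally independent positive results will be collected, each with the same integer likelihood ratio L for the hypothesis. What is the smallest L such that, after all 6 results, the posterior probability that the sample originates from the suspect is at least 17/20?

Prior odds = 0.345/0.655 = 69/131.
Target odds = 0.85/0.15 = 17/3.
Need L⁶ ≥ 17/3 ÷ (69/131) = 2227/207.
1⁶ = 1 < 2227/207 ≤ 64 = 2⁶, so L = 2.

2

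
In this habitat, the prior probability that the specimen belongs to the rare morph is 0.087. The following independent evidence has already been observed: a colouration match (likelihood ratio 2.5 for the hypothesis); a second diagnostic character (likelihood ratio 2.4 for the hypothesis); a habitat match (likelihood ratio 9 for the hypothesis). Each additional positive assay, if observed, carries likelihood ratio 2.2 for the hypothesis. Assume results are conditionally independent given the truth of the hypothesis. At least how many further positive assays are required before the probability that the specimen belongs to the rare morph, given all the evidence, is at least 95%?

Prior odds = 0.087/0.913 = 87/913.
Combined Bayes factor of the evidence already in hand = 2.5 × 2.4 × 9 = 54.
Odds after that evidence = (87/913) × 54 = 4698/913.
Target odds = 0.95/0.05 = 19.
Need 2.2ⁿ ≥ 19 ÷ (4698/913) = 17347/4698.
2.2¹ = 2.2 falls short of 17347/4698 but 2.2² = 4.84 reaches it, so n = 2.

2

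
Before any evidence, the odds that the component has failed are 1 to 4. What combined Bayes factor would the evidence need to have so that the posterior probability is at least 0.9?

Prior odds = 0.25.
Target odds = 0.9/0.1 = 9.
Required Bayes factor = 9 ÷ 0.25 = 36.

36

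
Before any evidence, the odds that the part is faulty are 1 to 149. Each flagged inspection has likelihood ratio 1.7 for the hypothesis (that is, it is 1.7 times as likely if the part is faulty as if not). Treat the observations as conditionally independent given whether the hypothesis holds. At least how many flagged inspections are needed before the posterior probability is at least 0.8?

13

Prior odds = 1/149.
Likelihood ratio per flagged inspection = 1.7.
Target posterior odds = 0.8/0.2 = 4.
Require 1.7ⁿ ≥ 4 ÷ (1/149) = 596.
1.7¹² ≈582.622 falls short of 596 but 1.7¹³ ≈990.458 reaches it, so n = 13.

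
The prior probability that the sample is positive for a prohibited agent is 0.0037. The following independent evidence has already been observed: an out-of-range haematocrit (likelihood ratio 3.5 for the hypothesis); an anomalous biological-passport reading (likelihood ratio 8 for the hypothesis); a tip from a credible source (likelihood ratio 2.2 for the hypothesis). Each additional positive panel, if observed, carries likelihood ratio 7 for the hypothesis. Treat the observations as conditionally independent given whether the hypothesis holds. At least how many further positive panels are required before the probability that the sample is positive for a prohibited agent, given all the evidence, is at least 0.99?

Prior odds = 0.0037/0.9963 = 37/9963.
Combined Bayes factor of the evidence already in hand = 3.5 × 8 × 2.2 = 61.6.
Odds after that evidence = (37/9963) × 61.6 = 11396/49815.
Target odds = 0.99/0.01 = 99.
Need 7ⁿ ≥ 99 ÷ (11396/49815) = 448335/1036.
7³ = 343 falls short of 448335/1036 but 7⁴ = 2401 reaches it, so n = 4.

4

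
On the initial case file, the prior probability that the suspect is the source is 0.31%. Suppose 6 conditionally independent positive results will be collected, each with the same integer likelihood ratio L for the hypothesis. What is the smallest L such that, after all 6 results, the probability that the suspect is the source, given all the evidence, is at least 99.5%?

Prior odds = 0.0031/0.9969 = 31/9969.
Target odds = 0.995/0.005 = 199.
Need L⁶ ≥ 199 ÷ (31/9969) = 1983831/31.
6⁶ = 46656 < 1983831/31 ≤ 117649 = 7⁶, so L = 7.

7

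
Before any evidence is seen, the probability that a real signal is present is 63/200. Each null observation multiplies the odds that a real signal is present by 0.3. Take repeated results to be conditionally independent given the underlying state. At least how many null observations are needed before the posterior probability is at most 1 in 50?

Prior odds: 0.315 ÷ 0.685 = 63/137.
Likelihood ratio per null observation = 0.3.
Target posterior odds = 0.02/0.98 = 1/49.
Require 0.3ⁿ ≤ 1/49 ÷ (63/137) = 137/3087.
0.3² = 0.09 is still above 137/3087 but 0.3³ = 0.027 is at or below it, so n = 3.

3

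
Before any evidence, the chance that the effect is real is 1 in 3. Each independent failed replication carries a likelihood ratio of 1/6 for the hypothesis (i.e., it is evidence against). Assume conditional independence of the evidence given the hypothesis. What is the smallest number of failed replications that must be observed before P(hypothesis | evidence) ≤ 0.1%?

4

Prior odds: (1/3) ÷ (2/3) = 0.5.
Likelihood ratio per failed replication = 1/6.
Target posterior odds = 0.001/0.999 = 1/999.
Need 0.5 × (1/6)ⁿ ≤ 1/999, i.e. (1/6)ⁿ ≤ 2/999.
(1/6)³ = 1/216 is still above 2/999 but (1/6)⁴ = 1/1296 is at or below it, so n = 4.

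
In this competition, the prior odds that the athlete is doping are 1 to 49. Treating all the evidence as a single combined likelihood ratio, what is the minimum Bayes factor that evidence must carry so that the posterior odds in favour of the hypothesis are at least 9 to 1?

Prior odds = 1/49.
Target odds = 9.
Required Bayes factor = 9 ÷ (1/49) = 441.

441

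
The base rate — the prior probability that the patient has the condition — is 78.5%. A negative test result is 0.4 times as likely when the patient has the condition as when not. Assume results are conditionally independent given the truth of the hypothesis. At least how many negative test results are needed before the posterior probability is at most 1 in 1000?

9

Prior odds: 0.785 ÷ 0.215 = 157/43.
Likelihood ratio per negative test result = 0.4.
Target odds: 0.001 ÷ 0.999 = 1/999.
Require 0.4ⁿ ≤ 1/999 ÷ (157/43) = 43/156843.
0.4⁸ = 256/390625 is still above 43/156843 but 0.4⁹ = 512/1953125 is at or below it, so n = 9.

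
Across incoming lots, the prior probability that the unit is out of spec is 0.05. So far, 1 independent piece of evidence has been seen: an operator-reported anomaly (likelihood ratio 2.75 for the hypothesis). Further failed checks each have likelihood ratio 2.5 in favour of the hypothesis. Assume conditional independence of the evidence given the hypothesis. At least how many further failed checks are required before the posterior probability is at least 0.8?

4

Prior odds = 0.05/0.95 = 1/19.
Bayes factor of the evidence already in hand = 2.75.
Odds after that evidence = (1/19) × 2.75 = 11/76.
Target odds = 0.8/0.2 = 4.
Need 2.5ⁿ ≥ 4 ÷ (11/76) = 304/11.
2.5³ = 15.625 falls short of 304/11 but 2.5⁴ = 39.0625 reaches it, so n = 4.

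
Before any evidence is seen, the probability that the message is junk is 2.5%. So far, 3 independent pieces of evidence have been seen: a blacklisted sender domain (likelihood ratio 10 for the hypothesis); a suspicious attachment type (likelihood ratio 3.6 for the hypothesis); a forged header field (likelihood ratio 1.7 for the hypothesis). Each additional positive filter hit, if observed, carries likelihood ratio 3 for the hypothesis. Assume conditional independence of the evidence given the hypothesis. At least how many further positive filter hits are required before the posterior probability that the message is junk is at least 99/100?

Prior odds = 0.025/0.975 = 1/39.
Combined Bayes factor of the evidence already in hand = 10 × 3.6 × 1.7 = 61.2.
Odds after that evidence = (1/39) × 61.2 = 102/65.
Target odds = 0.99/0.01 = 99.
Need 3ⁿ ≥ 99 ÷ (102/65) = 2145/34.
3³ = 27 falls short of 2145/34 but 3⁴ = 81 reaches it, so n = 4.

4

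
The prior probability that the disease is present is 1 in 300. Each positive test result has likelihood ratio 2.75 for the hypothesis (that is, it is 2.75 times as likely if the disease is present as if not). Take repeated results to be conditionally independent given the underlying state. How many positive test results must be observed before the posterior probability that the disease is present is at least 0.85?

8

Prior odds: (1/300) ÷ (299/300) = 1/299.
Likelihood ratio per positive test result = 2.75.
Target odds: 0.85 ÷ 0.15 = 17/3.
Require 2.75ⁿ ≥ 17/3 ÷ (1/299) = 5083/3.
2.75⁷ = 19487171/16384 falls short of 5083/3 but 2.75⁸ = 214358881/65536 reaches it, so n = 8.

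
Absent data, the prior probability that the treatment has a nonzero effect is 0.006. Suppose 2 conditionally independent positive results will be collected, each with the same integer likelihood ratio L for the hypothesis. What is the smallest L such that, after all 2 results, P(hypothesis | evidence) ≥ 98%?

91

Prior odds = 0.006/0.994 = 3/497.
Target odds = 0.98/0.02 = 49.
Need L² ≥ 49 ÷ (3/497) = 24353/3.
90² = 8100 < 24353/3 ≤ 8281 = 91², so L = 91.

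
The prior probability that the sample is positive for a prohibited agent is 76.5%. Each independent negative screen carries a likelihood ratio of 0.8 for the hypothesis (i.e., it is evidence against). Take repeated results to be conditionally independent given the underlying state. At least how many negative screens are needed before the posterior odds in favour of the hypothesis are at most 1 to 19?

Prior odds: 0.765 ÷ 0.235 = 153/47.
Likelihood ratio per negative screen = 0.8.
Target odds = 1/19.
Need (153/47) × 0.8ⁿ ≤ 1/19, i.e. 0.8ⁿ ≤ 47/2907.
0.8¹⁸ ≈0.0180144 is still above 47/2907 but 0.8¹⁹ ≈0.0144115 is at or below it, so n = 19.

19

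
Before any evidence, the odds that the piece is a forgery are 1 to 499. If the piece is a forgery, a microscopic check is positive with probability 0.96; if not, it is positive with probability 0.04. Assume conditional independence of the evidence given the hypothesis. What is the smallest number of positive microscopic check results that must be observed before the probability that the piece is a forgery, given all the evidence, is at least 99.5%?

4

Prior odds = 1/499.
Likelihood ratio of a positive = 0.96/0.04 = 24.
Target posterior odds = 0.995/0.005 = 199.
Require 24ⁿ ≥ 199 ÷ (1/499) = 99301.
24³ = 13824 falls short of 99301 but 24⁴ = 331776 reaches it, so n = 4.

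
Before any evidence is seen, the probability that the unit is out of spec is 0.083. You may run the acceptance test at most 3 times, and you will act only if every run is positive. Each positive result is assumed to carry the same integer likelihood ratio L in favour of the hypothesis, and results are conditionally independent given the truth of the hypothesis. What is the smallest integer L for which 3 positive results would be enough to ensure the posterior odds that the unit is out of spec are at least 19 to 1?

Prior odds = 0.083/0.917 = 83/917.
Target odds = 19.
Need L³ ≥ 19 ÷ (83/917) = 17423/83.
5³ = 125 < 17423/83 ≤ 216 = 6³, so L = 6.

6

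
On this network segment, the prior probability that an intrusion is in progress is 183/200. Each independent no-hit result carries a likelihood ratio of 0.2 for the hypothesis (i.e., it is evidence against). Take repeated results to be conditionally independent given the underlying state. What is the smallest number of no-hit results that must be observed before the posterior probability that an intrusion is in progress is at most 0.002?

Prior odds: 0.915 ÷ 0.085 = 183/17.
Likelihood ratio per no-hit result = 0.2.
Target posterior odds = 0.002/0.998 = 1/499.
Require 0.2ⁿ ≤ 1/499 ÷ (183/17) = 17/91317.
0.2⁵ = 0.00032 is still above 17/91317 but 0.2⁶ = 1/15625 is at or below it, so n = 6.

6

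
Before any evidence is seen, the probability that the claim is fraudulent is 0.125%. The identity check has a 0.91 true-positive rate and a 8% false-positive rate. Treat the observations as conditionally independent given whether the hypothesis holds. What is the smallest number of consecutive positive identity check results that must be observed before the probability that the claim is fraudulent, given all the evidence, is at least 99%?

Prior odds: 0.00125 ÷ 0.99875 = 1/799.
Likelihood ratio of a positive result = 0.91/0.08 = 11.375.
Target odds: 0.99 ÷ 0.01 = 99.
Require 11.375ⁿ ≥ 99 ÷ (1/799) = 79101.
11.375⁴ = 68574961/4096 falls short of 79101 but 11.375⁵ ≈190439 reaches it, so n = 5.

5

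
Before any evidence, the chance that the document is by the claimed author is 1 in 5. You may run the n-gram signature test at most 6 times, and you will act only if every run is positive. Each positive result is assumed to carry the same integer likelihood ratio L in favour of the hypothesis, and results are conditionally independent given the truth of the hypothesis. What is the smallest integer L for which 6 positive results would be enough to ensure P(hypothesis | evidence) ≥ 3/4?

2

Prior odds = 0.2/0.8 = 0.25.
Target odds = 0.75/0.25 = 3.
Need L⁶ ≥ 3 ÷ 0.25 = 12.
1⁶ = 1 < 12 ≤ 64 = 2⁶, so L = 2.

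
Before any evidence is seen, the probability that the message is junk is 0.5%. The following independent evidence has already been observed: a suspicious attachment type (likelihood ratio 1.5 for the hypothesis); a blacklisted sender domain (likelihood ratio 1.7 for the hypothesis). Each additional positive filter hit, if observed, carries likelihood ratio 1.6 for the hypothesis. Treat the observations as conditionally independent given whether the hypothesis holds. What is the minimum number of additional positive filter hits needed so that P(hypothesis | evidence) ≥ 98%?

18

Prior odds = 0.005/0.995 = 1/199.
Combined Bayes factor of the evidence already in hand = 1.5 × 1.7 = 2.55.
Odds after that evidence = (1/199) × 2.55 = 51/3980.
Target odds = 0.98/0.02 = 49.
Need 1.6ⁿ ≥ 49 ÷ (51/3980) = 195020/51.
1.6¹⁷ ≈2951.48 falls short of 195020/51 but 1.6¹⁸ ≈4722.37 reaches it, so n = 18.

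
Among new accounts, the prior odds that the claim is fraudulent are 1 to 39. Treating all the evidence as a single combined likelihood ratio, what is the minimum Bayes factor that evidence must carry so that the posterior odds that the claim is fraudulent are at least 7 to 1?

273

Prior odds = 1/39.
Target odds = 7.
Required Bayes factor = 7 ÷ (1/39) = 273.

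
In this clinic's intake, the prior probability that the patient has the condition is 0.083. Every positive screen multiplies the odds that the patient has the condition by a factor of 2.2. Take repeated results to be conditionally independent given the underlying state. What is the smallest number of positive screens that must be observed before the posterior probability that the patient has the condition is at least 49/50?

8

Prior odds: 0.083 ÷ 0.917 = 83/917.
Likelihood ratio per positive screen = 2.2.
Target posterior odds = 0.98/0.02 = 49.
Need (83/917) × 2.2ⁿ ≥ 49, i.e. 2.2ⁿ ≥ 44933/83.
2.2⁷ = 19487171/78125 falls short of 44933/83 but 2.2⁸ = 214358881/390625 reaches it, so n = 8.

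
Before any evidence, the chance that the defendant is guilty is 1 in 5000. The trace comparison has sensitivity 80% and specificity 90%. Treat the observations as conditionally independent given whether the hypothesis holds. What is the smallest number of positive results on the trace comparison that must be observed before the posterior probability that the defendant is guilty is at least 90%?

6

Prior odds: 0.0002 ÷ 0.9998 = 1/4999.
False-positive rate = 1 − 0.9 = 0.1; likelihood ratio of a positive = 0.8/0.1 = 8.
Target posterior odds = 0.9/0.1 = 9.
Need (1/4999) × 8ⁿ ≥ 9, i.e. 8ⁿ ≥ 44991.
8⁵ = 32768 falls short of 44991 but 8⁶ = 262144 reaches it, so n = 6.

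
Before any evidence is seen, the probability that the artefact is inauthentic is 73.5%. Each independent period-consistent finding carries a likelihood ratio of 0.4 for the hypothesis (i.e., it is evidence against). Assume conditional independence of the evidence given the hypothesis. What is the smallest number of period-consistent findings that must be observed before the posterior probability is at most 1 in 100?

7

Prior odds: 0.735 ÷ 0.265 = 147/53.
Likelihood ratio per period-consistent finding = 0.4.
Target posterior odds = 0.01/0.99 = 1/99.
Need (147/53) × 0.4ⁿ ≤ 1/99, i.e. 0.4ⁿ ≤ 53/14553.
0.4⁶ = 64/15625 is still above 53/14553 but 0.4⁷ = 128/78125 is at or below it, so n = 7.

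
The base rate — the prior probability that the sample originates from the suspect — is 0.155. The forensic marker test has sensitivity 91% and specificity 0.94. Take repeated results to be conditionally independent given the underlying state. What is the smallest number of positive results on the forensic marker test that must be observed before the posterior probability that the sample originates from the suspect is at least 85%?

Prior odds = 0.155/0.845 = 31/169.
False-positive rate = 1 − 0.94 = 0.06; likelihood ratio of a positive = 0.91/0.06 = 91/6.
Target odds: 0.85 ÷ 0.15 = 17/3.
Need (31/169) × (91/6)ⁿ ≥ 17/3, i.e. (91/6)ⁿ ≥ 2873/93.
(91/6)¹ = 91/6 falls short of 2873/93 but (91/6)² = 8281/36 reaches it, so n = 2.

2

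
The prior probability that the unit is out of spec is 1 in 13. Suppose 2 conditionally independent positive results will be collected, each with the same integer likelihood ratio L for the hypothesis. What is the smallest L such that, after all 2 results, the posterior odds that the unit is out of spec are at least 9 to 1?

11

Prior odds = (1/13)/(12/13) = 1/12.
Target odds = 9.
Need L² ≥ 9 ÷ (1/12) = 108.
10² = 100 < 108 ≤ 121 = 11², so L = 11.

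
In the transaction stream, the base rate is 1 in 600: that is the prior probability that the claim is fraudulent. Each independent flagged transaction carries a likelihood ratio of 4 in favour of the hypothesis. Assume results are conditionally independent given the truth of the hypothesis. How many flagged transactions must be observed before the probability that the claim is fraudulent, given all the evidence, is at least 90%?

Prior odds: (1/600) ÷ (599/600) = 1/599.
Likelihood ratio per flagged transaction = 4.
Target posterior odds = 0.9/0.1 = 9.
Need (1/599) × 4ⁿ ≥ 9, i.e. 4ⁿ ≥ 5391.
4⁶ = 4096 falls short of 5391 but 4⁷ = 16384 reaches it, so n = 7.

7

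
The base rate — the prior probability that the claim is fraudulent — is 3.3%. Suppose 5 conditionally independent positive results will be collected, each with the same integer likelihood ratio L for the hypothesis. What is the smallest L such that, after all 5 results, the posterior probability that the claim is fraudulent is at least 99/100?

Prior odds = 0.033/0.967 = 33/967.
Target odds = 0.99/0.01 = 99.
Need L⁵ ≥ 99 ÷ (33/967) = 2901.
4⁵ = 1024 < 2901 ≤ 3125 = 5⁵, so L = 5.

5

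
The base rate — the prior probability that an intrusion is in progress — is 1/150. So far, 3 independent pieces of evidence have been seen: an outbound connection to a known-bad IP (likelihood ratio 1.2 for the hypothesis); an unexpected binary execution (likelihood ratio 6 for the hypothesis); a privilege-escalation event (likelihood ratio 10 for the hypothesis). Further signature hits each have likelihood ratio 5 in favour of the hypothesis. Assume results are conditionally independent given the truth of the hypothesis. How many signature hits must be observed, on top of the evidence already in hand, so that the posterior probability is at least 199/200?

4

Prior odds = (1/150)/(149/150) = 1/149.
Combined Bayes factor of the evidence already in hand = 1.2 × 6 × 10 = 72.
Odds after that evidence = (1/149) × 72 = 72/149.
Target odds = 0.995/0.005 = 199.
Need 5ⁿ ≥ 199 ÷ (72/149) = 29651/72.
5³ = 125 falls short of 29651/72 but 5⁴ = 625 reaches it, so n = 4.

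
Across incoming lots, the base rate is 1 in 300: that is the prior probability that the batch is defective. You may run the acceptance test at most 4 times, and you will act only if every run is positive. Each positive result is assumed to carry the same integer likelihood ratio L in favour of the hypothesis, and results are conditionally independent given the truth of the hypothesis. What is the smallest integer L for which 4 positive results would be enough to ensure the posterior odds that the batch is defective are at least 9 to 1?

Prior odds = (1/300)/(299/300) = 1/299.
Target odds = 9.
Need L⁴ ≥ 9 ÷ (1/299) = 2691.
7⁴ = 2401 < 2691 ≤ 4096 = 8⁴, so L = 8.

8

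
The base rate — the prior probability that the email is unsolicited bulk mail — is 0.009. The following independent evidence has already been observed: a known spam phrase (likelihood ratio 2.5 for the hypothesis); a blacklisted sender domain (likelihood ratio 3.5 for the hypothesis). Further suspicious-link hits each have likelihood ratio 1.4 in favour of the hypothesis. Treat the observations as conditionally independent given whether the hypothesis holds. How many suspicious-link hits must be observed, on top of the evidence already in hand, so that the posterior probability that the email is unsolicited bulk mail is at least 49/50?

Prior odds = 0.009/0.991 = 9/991.
Combined Bayes factor of the evidence already in hand = 2.5 × 3.5 = 8.75.
Odds after that evidence = (9/991) × 8.75 = 315/3964.
Target odds = 0.98/0.02 = 49.
Need 1.4ⁿ ≥ 49 ÷ (315/3964) = 27748/45.
1.4¹⁹ ≈597.63 falls short of 27748/45 but 1.4²⁰ ≈836.683 reaches it, so n = 20.

20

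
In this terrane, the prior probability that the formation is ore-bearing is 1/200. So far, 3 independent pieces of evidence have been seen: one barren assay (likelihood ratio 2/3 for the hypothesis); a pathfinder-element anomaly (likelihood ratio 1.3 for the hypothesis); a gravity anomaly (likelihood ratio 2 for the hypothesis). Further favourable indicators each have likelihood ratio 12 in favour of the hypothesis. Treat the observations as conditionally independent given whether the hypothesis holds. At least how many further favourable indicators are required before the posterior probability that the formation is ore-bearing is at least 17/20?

Prior odds = 0.005/0.995 = 1/199.
Combined Bayes factor of the evidence already in hand = (2/3) × 1.3 × 2 = 26/15.
Odds after that evidence = (1/199) × 26/15 = 26/2985.
Target odds = 0.85/0.15 = 17/3.
Need 12ⁿ ≥ 17/3 ÷ (26/2985) = 16915/26.
12² = 144 falls short of 16915/26 but 12³ = 1728 reaches it, so n = 3.

3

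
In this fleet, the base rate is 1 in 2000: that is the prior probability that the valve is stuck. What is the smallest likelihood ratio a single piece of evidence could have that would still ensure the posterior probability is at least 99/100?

Prior odds = 0.0005/0.9995 = 1/1999.
Target odds = 0.99/0.01 = 99.
Required Bayes factor = 99 ÷ (1/1999) = 197901.

197901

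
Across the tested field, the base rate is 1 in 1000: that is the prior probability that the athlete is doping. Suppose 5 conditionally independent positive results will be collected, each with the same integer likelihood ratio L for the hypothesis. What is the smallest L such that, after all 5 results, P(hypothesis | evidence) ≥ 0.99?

10

Prior odds = 0.001/0.999 = 1/999.
Target odds = 0.99/0.01 = 99.
Need L⁵ ≥ 99 ÷ (1/999) = 98901.
9⁵ = 59049 < 98901 ≤ 100000 = 10⁵, so L = 10.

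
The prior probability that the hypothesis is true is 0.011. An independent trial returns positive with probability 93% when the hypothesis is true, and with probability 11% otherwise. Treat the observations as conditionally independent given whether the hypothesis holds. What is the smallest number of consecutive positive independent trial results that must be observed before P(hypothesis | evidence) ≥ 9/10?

Prior odds: 0.011 ÷ 0.989 = 11/989.
Likelihood ratio of a positive result = 0.93/0.11 = 93/11.
Target posterior odds = 0.9/0.1 = 9.
Require (93/11)ⁿ ≥ 9 ÷ (11/989) = 8901/11.
(93/11)³ = 804357/1331 falls short of 8901/11 but (93/11)⁴ = 74805201/14641 reaches it, so n = 4.

4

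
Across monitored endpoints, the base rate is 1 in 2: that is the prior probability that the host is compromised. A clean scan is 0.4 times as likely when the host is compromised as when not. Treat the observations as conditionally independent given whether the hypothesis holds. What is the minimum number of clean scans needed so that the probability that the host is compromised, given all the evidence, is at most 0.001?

8

Prior odds: 0.5 ÷ 0.5 = 1.
Likelihood ratio per clean scan = 0.4.
Target odds: 0.001 ÷ 0.999 = 1/999.
Require 0.4ⁿ ≤ 1/999 ÷ 1 = 1/999.
0.4⁷ = 128/78125 is still above 1/999 but 0.4⁸ = 256/390625 is at or below it, so n = 8.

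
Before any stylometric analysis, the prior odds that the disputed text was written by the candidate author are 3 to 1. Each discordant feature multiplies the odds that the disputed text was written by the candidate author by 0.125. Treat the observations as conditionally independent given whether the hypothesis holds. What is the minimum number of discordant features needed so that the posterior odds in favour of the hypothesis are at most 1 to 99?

Prior odds = 3.
Likelihood ratio per discordant feature = 0.125.
Target odds = 1/99.
Need 3 × 0.125ⁿ ≤ 1/99, i.e. 0.125ⁿ ≤ 1/297.
0.125² = 0.015625 is still above 1/297 but 0.125³ = 0.001953125 is at or below it, so n = 3.

3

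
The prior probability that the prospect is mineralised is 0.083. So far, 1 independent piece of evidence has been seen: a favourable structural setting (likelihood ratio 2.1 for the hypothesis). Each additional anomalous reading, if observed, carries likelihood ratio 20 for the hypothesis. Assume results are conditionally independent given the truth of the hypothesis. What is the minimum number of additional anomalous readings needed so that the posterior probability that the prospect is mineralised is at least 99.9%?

Prior odds = 0.083/0.917 = 83/917.
Bayes factor of the evidence already in hand = 2.1.
Odds after that evidence = (83/917) × 2.1 = 249/1310.
Target odds = 0.999/0.001 = 999.
Need 20ⁿ ≥ 999 ÷ (249/1310) = 436230/83.
20² = 400 falls short of 436230/83 but 20³ = 8000 reaches it, so n = 3.

3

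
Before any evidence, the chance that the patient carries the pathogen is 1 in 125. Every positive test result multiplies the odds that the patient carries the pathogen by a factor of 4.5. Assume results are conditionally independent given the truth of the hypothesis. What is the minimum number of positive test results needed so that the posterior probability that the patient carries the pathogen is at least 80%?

5

Prior odds: 0.008 ÷ 0.992 = 1/124.
Likelihood ratio per positive test result = 4.5.
Target odds: 0.8 ÷ 0.2 = 4.
Need (1/124) × 4.5ⁿ ≥ 4, i.e. 4.5ⁿ ≥ 496.
4.5⁴ = 410.0625 falls short of 496 but 4.5⁵ = 1845.28125 reaches it, so n = 5.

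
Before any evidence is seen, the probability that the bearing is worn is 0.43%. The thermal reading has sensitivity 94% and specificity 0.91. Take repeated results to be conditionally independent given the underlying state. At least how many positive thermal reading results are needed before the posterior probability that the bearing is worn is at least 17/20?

4

Prior odds: 0.0043 ÷ 0.9957 = 43/9957.
False-positive rate = 1 − 0.91 = 0.09; likelihood ratio of a positive = 0.94/0.09 = 94/9.
Target odds: 0.85 ÷ 0.15 = 17/3.
Need (43/9957) × (94/9)ⁿ ≥ 17/3, i.e. (94/9)ⁿ ≥ 56423/43.
(94/9)³ = 830584/729 falls short of 56423/43 but (94/9)⁴ = 78074896/6561 reaches it, so n = 4.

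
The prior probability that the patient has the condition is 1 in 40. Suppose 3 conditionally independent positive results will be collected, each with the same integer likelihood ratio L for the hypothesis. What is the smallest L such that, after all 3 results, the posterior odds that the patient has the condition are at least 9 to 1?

Prior odds = 0.025/0.975 = 1/39.
Target odds = 9.
Need L³ ≥ 9 ÷ (1/39) = 351.
7³ = 343 < 351 ≤ 512 = 8³, so L = 8.

8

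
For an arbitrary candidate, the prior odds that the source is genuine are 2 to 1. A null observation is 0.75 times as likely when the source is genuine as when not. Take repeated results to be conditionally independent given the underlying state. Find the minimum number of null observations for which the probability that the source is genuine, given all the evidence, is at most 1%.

19

Prior odds = 2.
Likelihood ratio per null observation = 0.75.
Target posterior odds = 0.01/0.99 = 1/99.
Require 0.75ⁿ ≤ 1/99 ÷ 2 = 1/198.
0.75¹⁸ ≈0.00563771 is still above 1/198 but 0.75¹⁹ ≈0.00422828 is at or below it, so n = 19.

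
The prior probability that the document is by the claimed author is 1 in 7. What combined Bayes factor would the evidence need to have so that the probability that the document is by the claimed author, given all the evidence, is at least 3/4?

Prior odds = (1/7)/(6/7) = 1/6.
Target odds = 0.75/0.25 = 3.
Required Bayes factor = 3 ÷ (1/6) = 18.

18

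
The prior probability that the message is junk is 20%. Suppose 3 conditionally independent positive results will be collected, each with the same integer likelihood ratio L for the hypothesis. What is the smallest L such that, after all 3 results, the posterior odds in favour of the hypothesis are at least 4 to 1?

Prior odds = 0.2/0.8 = 0.25.
Target odds = 4.
Need L³ ≥ 4 ÷ 0.25 = 16.
2³ = 8 < 16 ≤ 27 = 3³, so L = 3.

3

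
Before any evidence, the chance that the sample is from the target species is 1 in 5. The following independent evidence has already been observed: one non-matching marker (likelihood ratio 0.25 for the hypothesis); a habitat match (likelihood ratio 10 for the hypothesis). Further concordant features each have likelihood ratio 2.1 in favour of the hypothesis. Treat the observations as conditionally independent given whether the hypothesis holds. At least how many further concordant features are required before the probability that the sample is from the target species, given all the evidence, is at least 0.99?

7

Prior odds = 0.2/0.8 = 0.25.
Combined Bayes factor of the evidence already in hand = 0.25 × 10 = 2.5.
Odds after that evidence = 0.25 × 2.5 = 0.625.
Target odds = 0.99/0.01 = 99.
Need 2.1ⁿ ≥ 99 ÷ 0.625 = 158.4.
2.1⁶ = 85766121/1000000 falls short of 158.4 but 2.1⁷ ≈180.109 reaches it, so n = 7.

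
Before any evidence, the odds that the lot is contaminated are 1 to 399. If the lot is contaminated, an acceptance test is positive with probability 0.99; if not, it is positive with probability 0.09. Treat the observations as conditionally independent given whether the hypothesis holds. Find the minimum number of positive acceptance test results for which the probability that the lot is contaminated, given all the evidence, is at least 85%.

4

Prior odds = 1/399.
Likelihood ratio of a positive = 0.99/0.09 = 11.
Target odds: 0.85 ÷ 0.15 = 17/3.
Need (1/399) × 11ⁿ ≥ 17/3, i.e. 11ⁿ ≥ 2261.
11³ = 1331 falls short of 2261 but 11⁴ = 14641 reaches it, so n = 4.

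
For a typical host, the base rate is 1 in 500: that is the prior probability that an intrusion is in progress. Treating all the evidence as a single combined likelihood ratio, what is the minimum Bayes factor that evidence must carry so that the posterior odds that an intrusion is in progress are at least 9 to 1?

Prior odds = 0.002/0.998 = 1/499.
Target odds = 9.
Required Bayes factor = 9 ÷ (1/499) = 4491.

4491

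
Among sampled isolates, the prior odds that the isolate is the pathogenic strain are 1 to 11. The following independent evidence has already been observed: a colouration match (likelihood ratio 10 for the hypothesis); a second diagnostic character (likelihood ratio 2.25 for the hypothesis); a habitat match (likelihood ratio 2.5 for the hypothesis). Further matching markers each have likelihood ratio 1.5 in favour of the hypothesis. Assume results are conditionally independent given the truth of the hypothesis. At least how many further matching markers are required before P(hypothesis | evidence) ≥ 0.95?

Prior odds = 1/11.
Combined Bayes factor of the evidence already in hand = 10 × 2.25 × 2.5 = 56.25.
Odds after that evidence = (1/11) × 56.25 = 225/44.
Target odds = 0.95/0.05 = 19.
Need 1.5ⁿ ≥ 19 ÷ (225/44) = 836/225.
1.5³ = 3.375 falls short of 836/225 but 1.5⁴ = 5.0625 reaches it, so n = 4.

4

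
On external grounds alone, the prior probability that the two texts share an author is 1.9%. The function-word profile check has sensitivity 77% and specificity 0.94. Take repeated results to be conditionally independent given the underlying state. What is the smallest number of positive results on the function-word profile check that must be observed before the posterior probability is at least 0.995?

4

Prior odds = 0.019/0.981 = 19/981.
False-positive rate = 1 − 0.94 = 0.06; likelihood ratio of a positive = 0.77/0.06 = 77/6.
Target odds: 0.995 ÷ 0.005 = 199.
Need (19/981) × (77/6)ⁿ ≥ 199, i.e. (77/6)ⁿ ≥ 195219/19.
(77/6)³ = 456533/216 falls short of 195219/19 but (77/6)⁴ = 35153041/1296 reaches it, so n = 4.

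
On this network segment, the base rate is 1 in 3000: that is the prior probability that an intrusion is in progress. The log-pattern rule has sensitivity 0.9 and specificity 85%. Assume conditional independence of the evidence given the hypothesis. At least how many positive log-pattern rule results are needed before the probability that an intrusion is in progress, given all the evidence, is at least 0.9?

Prior odds = (1/3000)/(2999/3000) = 1/2999.
False-positive rate = 1 − 0.85 = 0.15; likelihood ratio of a positive = 0.9/0.15 = 6.
Target posterior odds = 0.9/0.1 = 9.
Require 6ⁿ ≥ 9 ÷ (1/2999) = 26991.
6⁵ = 7776 falls short of 26991 but 6⁶ = 46656 reaches it, so n = 6.

6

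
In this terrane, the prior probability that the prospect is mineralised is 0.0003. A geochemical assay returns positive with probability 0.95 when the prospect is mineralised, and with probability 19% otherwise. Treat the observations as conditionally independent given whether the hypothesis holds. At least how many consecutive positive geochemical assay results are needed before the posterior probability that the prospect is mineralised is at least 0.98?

8

Prior odds: 0.0003 ÷ 0.9997 = 3/9997.
Likelihood ratio of a positive result = 0.95/0.19 = 5.
Target odds: 0.98 ÷ 0.02 = 49.
Require 5ⁿ ≥ 49 ÷ (3/9997) = 489853/3.
5⁷ = 78125 falls short of 489853/3 but 5⁸ = 390625 reaches it, so n = 8.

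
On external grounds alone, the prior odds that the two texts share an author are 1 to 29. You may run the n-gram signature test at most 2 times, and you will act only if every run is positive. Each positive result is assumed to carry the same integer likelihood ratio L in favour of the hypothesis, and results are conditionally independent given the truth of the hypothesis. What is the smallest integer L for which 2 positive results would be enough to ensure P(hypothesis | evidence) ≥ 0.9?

Prior odds = 1/29.
Target odds = 0.9/0.1 = 9.
Need L² ≥ 9 ÷ (1/29) = 261.
16² = 256 < 261 ≤ 289 = 17², so L = 17.

17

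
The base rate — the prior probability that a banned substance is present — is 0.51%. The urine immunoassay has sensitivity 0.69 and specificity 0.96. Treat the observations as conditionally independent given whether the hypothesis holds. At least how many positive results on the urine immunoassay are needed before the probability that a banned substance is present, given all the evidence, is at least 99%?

Prior odds: 0.0051 ÷ 0.9949 = 51/9949.
False-positive rate = 1 − 0.96 = 0.04; likelihood ratio of a positive = 0.69/0.04 = 17.25.
Target odds: 0.99 ÷ 0.01 = 99.
Need (51/9949) × 17.25ⁿ ≥ 99, i.e. 17.25ⁿ ≥ 328317/17.
17.25³ = 5132.953125 falls short of 328317/17 but 17.25⁴ = 22667121/256 reaches it, so n = 4.

4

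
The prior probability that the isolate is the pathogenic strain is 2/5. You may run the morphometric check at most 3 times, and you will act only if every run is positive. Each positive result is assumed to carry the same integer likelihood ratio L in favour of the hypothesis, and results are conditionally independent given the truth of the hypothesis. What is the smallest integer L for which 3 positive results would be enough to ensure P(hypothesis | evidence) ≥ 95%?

Prior odds = 0.4/0.6 = 2/3.
Target odds = 0.95/0.05 = 19.
Need L³ ≥ 19 ÷ (2/3) = 28.5.
3³ = 27 < 28.5 ≤ 64 = 4³, so L = 4.

4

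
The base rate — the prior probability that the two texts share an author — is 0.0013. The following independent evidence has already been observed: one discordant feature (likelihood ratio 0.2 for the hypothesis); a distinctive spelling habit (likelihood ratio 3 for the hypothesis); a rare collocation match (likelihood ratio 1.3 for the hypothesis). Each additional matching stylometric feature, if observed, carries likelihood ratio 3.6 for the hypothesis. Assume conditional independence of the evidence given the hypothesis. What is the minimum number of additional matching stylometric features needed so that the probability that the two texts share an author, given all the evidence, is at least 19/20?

Prior odds = 0.0013/0.9987 = 13/9987.
Combined Bayes factor of the evidence already in hand = 0.2 × 3 × 1.3 = 0.78.
Odds after that evidence = (13/9987) × 0.78 = 169/166450.
Target odds = 0.95/0.05 = 19.
Need 3.6ⁿ ≥ 19 ÷ (169/166450) = 3162550/169.
3.6⁷ = 612220032/78125 falls short of 3162550/169 but 3.6⁸ ≈28211.1 reaches it, so n = 8.

8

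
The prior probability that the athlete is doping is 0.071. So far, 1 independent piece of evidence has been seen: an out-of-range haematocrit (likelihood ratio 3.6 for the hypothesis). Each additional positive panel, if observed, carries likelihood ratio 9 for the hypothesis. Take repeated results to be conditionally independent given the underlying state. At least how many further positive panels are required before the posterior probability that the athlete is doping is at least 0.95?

Prior odds = 0.071/0.929 = 71/929.
Bayes factor of the evidence already in hand = 3.6.
Odds after that evidence = (71/929) × 3.6 = 1278/4645.
Target odds = 0.95/0.05 = 19.
Need 9ⁿ ≥ 19 ÷ (1278/4645) = 88255/1278.
9¹ = 9 falls short of 88255/1278 but 9² = 81 reaches it, so n = 2.

2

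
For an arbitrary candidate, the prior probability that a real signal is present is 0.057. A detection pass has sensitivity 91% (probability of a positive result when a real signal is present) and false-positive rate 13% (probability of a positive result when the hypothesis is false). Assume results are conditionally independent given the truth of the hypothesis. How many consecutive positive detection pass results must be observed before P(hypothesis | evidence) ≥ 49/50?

4

Prior odds = 0.057/0.943 = 57/943.
Likelihood ratio of a positive result = 0.91/0.13 = 7.
Target odds: 0.98 ÷ 0.02 = 49.
Need (57/943) × 7ⁿ ≥ 49, i.e. 7ⁿ ≥ 46207/57.
7³ = 343 falls short of 46207/57 but 7⁴ = 2401 reaches it, so n = 4.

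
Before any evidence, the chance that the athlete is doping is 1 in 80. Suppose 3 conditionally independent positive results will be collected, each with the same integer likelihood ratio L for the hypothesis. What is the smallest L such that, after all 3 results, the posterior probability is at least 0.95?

12

Prior odds = 0.0125/0.9875 = 1/79.
Target odds = 0.95/0.05 = 19.
Need L³ ≥ 19 ÷ (1/79) = 1501.
11³ = 1331 < 1501 ≤ 1728 = 12³, so L = 12.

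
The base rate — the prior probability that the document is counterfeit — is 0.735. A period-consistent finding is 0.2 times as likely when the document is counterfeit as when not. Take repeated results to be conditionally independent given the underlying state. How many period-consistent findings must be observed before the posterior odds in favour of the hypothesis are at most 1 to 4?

Prior odds: 0.735 ÷ 0.265 = 147/53.
Likelihood ratio per period-consistent finding = 0.2.
Target odds = 0.25.
Need (147/53) × 0.2ⁿ ≤ 0.25, i.e. 0.2ⁿ ≤ 53/588.
0.2¹ = 0.2 is still above 53/588 but 0.2² = 0.04 is at or below it, so n = 2.

2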